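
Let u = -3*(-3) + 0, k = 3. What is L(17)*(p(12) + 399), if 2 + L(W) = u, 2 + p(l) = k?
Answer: 2800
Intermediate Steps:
p(l) = 1 (p(l) = -2 + 3 = 1)
u = 9 (u = 9 + 0 = 9)
L(W) = 7 (L(W) = -2 + 9 = 7)
L(17)*(p(12) + 399) = 7*(1 + 399) = 7*400 = 2800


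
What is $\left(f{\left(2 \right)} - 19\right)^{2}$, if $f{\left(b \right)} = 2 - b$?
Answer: $361$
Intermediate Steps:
$\left(f{\left(2 \right)} - 19\right)^{2} = \left(\left(2 - 2\right) - 19\right)^{2} = \left(0 - 19\right)^{2} = \left(-19\right)^{2} = 361$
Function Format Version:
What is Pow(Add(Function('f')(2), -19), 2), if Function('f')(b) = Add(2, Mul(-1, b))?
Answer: 361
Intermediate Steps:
Pow(Add(Function('f')(2), -19), 2) = Pow(Add(Add(2, Mul(-1, 2)), -19), 2) = Pow(Add(Add(2, -2), -19), 2) = Pow(Add(0, -19), 2) = Pow(-19, 2) = 361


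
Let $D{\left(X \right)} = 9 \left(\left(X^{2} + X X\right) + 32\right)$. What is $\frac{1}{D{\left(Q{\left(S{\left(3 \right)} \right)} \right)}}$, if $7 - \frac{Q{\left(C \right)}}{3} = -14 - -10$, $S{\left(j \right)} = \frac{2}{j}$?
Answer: $\frac{1}{19890} \approx 5.0277 \cdot 10^{-5}$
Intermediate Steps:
$Q{\left(C \right)} = 33$ ($Q{\left(C \right)} = 21 - 3 \left(-14 - -10\right) = 21 - 3 \left(-14 + 10\right) = 21 - -12 = 21 + 12 = 33$)
$D{\left(X \right)} = 288 + 18 X^{2}$ ($D{\left(X \right)} = 9 \left(\left(X^{2} + X^{2}\right) + 32\right) = 9 \left(2 X^{2} + 32\right) = 9 \left(32 + 2 X^{2}\right) = 288 + 18 X^{2}$)
$\frac{1}{D{\left(Q{\left(S{\left(3 \right)} \right)} \right)}} = \frac{1}{288 + 18 \cdot 33^{2}} = \frac{1}{288 + 18 \cdot 1089} = \frac{1}{288 + 19602} = \frac{1}{19890}$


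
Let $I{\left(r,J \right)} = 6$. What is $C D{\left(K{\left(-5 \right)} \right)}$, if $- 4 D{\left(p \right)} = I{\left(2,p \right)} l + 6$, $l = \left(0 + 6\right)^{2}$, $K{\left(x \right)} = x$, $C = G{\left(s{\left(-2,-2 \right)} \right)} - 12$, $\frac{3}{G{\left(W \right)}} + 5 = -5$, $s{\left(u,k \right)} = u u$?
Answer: $\frac{13653}{20} \approx 682.65$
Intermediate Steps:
$s{\left(u,k \right)} = u^{2}$
$G{\left(W \right)} = - \frac{3}{10}$ ($G{\left(W \right)} = \frac{3}{-5 - 5} = \frac{3}{-10} = 3 \left(- \frac{1}{10}\right) = - \frac{3}{10}$)
$C = - \frac{123}{10}$ ($C = - \frac{3}{10} - 12 = - \frac{123}{10} \approx -12.3$)
$l = 36$ ($l = 6^{2} = 36$)
$D{\left(p \right)} = - \frac{111}{2}$ ($D{\left(p \right)} = - \frac{6 \cdot 36 + 6}{4} = - \frac{216 + 6}{4} = \left(- \frac{1}{4}\right) 222 = - \frac{111}{2}$)
$C D{\left(K{\left(-5 \right)} \right)} = \left(- \frac{123}{10}\right) \left(- \frac{111}{2}\right) = \frac{13653}{20}$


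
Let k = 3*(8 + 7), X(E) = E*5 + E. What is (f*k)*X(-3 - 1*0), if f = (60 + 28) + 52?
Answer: -113400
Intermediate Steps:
f = 140 (f = 88 + 52 = 140)
X(E) = 6*E (X(E) = 5*E + E = 6*E)
k = 45 (k = 3*15 = 45)
(f*k)*X(-3 - 1*0) = (140*45)*(6*(-3 - 1*0)) = 6300*(6*(-3 + 0)) = 6300*(6*(-3)) = 6300*(-18) = -113400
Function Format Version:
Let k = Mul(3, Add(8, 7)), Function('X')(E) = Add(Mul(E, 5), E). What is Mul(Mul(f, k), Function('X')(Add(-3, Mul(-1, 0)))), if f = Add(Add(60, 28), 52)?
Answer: -113400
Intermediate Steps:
f = 140 (f = Add(88, 52) = 140)
Function('X')(E) = Mul(6, E) (Function('X')(E) = Add(Mul(5, E), E) = Mul(6, E))
k = 45 (k = Mul(3, 15) = 45)
Mul(Mul(f, k), Function('X')(Add(-3, Mul(-1, 0)))) = Mul(Mul(140, 45), Mul(6, Add(-3, Mul(-1, 0)))) = Mul(6300, Mul(6, Add(-3, 0))) = Mul(6300, Mul(6, -3)) = Mul(6300, -18) = -113400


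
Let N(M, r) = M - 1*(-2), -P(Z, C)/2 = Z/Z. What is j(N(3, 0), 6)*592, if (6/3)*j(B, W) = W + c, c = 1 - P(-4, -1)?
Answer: 2664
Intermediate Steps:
P(Z, C) = -2 (P(Z, C) = -2*Z/Z = -2*1 = -2)
N(M, r) = 2 + M (N(M, r) = M + 2 = 2 + M)
c = 3 (c = 1 - 1*(-2) = 1 + 2 = 3)
j(B, W) = 3/2 + W/2 (j(B, W) = (W + 3)/2 = (3 + W)/2 = 3/2 + W/2)
j(N(3, 0), 6)*592 = (3/2 + (½)*6)*592 = (3/2 + 3)*592 = (9/2)*592 = 2664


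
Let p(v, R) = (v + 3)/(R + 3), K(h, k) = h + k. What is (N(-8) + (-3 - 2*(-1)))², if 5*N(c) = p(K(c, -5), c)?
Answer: 9/25 ≈ 0.36000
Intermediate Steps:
p(v, R) = (3 + v)/(3 + R)
N(c) = (-2 + c)/(5*(3 + c)) (N(c) = ((3 + (c - 5))/(3 + c))/5 = ((3 + (-5 + c))/(3 + c))/5 = ((-2 + c)/(3 + c))/5 = (-2 + c)/(5*(3 + c)))
(N(-8) + (-3 - 2*(-1)))² = ((-2 - 8)/(5*(3 - 8)) + (-3 - 2*(-1)))² = ((⅕)*(-10)/(-5) + (-3 + 2))² = ((⅕)*(-⅕)*(-10) - 1)² = (⅖ - 1)² = (-⅗)² = 9/25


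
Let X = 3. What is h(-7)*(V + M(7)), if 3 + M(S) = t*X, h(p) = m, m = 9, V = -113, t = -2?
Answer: -1098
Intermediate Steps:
h(p) = 9
M(S) = -9 (M(S) = -3 - 2*3 = -3 - 6 = -9)
h(-7)*(V + M(7)) = 9*(-113 - 9) = 9*(-122) = -1098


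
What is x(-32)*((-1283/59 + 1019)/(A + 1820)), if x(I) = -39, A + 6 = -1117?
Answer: -2294682/41123 ≈ -55.800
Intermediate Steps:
A = -1123 (A = -6 - 1117 = -1123)
x(-32)*((-1283/59 + 1019)/(A + 1820)) = -39*(-1283/59 + 1019)/(-1123 + 1820) = -39*(-1283*1/59 + 1019)/697 = -39*(-1283/59 + 1019)/697 = -2294682/(59*697) = -39*58838/41123 = -2294682/41123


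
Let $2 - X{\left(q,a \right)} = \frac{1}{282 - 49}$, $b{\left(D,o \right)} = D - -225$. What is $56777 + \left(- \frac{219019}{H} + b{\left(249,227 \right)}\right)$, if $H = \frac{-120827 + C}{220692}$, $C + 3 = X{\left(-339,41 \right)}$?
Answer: $\frac{12874010796659}{28152925} \approx 4.5729 \cdot 10^{5}$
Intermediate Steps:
$b{\left(D,o \right)} = 225 + D$ ($b{\left(D,o \right)} = D + 225 = 225 + D$)
$X{\left(q,a \right)} = \frac{465}{233}$ ($X{\left(q,a \right)} = 2 - \frac{1}{282 - 49} = 2 - \frac{1}{233} = \frac{465}{233}$)
$C = - \frac{234}{233}$ ($C = -3 + \frac{465}{233} = - \frac{234}{233} \approx -1.0043$)
$H = - \frac{28152925}{51421236}$ ($H = \frac{-120827 - \frac{234}{233}}{220692} = \left(- \frac{28152925}{233}\right) \frac{1}{220692} = - \frac{28152925}{51421236} \approx -0.5475$)
$56777 + \left(- \frac{219019}{H} + b{\left(249,227 \right)}\right) = 56777 + \left(- \frac{219019}{- \frac{28152925}{51421236}} + \left(225 + 249\right)\right) = 56777 + \left(\left(-219019\right) \left(- \frac{51421236}{28152925}\right) + 474\right) = 56777 + \left(\frac{11262227687484}{28152925} + 474\right) = 56777 + \frac{11275572173934}{28152925} = \frac{12874010796659}{28152925}$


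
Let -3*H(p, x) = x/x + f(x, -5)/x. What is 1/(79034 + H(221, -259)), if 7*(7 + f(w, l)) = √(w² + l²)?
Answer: 1169015322048/92391556759264495 - 5439*√67106/184783113518528990 ≈ 1.2653e-5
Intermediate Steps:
f(w, l) = -7 + √(l² + w²)/7 (f(w, l) = -7 + √(w² + l²)/7 = -7 + √(l² + w²)/7)
H(p, x) = -⅓ - (-7 + √(25 + x²)/7)/(3*x) (H(p, x) = -(x/x + (-7 + √((-5)² + x²)/7)/x)/3 = -(1 + (-7 + √(25 + x²)/7)/x)/3 = -⅓ - (-7 + √(25 + x²)/7)/(3*x))
1/(79034 + H(221, -259)) = 1/(79034 + (1/21)*(49 - √(25 + (-259)²) - 7*(-259))/(-259)) = 1/(79034 + (1/21)*(-1/259)*(49 - √(25 + 67081) + 1813)) = 1/(79034 + (1/21)*(-1/259)*(49 - √67106 + 1813)) = 1/(79034 + (1/21)*(-1/259)*(1862 - √67106)) = 1/(79034 + (-38/111 + √67106/5439)) = 1/(8772736/111 + √67106/5439)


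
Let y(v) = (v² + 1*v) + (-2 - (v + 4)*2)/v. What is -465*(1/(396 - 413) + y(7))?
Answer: -2905785/119 ≈ -24418.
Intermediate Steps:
y(v) = v + v² + (-10 - 2*v)/v (y(v) = (v² + v) + (-2 - (4 + v)*2)/v = (v + v²) + (-2 - (8 + 2*v))/v = (v + v²) + (-2 + (-8 - 2*v))/v = (v + v²) + (-10 - 2*v)/v = v + v² + (-10 - 2*v)/v)
-465*(1/(396 - 413) + y(7)) = -465*(1/(396 - 413) + (-2 + 7 + 7² - 10/7)) = -465*(1/(-17) + (-2 + 7 + 49 - 10*⅐)) = -465*(-1/17 + (-2 + 7 + 49 - 10/7)) = -465*(-1/17 + 368/7) = -465*6249/119 = -2905785/119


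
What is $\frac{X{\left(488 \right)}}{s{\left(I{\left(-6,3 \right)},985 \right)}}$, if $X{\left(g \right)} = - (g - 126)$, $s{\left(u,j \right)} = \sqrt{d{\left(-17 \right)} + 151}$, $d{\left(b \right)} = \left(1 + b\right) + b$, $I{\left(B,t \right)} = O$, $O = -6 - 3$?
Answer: $- \frac{181 \sqrt{118}}{59} \approx -33.325$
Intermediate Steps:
$O = -9$ ($O = -6 - 3 = -9$)
$I{\left(B,t \right)} = -9$
$d{\left(b \right)} = 1 + 2 b$
$s{\left(u,j \right)} = \sqrt{118}$ ($s{\left(u,j \right)} = \sqrt{\left(1 + 2 \left(-17\right)\right) + 151} = \sqrt{\left(1 - 34\right) + 151} = \sqrt{-33 + 151} = \sqrt{118}$)
$X{\left(g \right)} = 126 - g$ ($X{\left(g \right)} = - (-126 + g) = 126 - g$)
$\frac{X{\left(488 \right)}}{s{\left(I{\left(-6,3 \right)},985 \right)}} = \frac{126 - 488}{\sqrt{118}} = \left(126 - 488\right) \frac{\sqrt{118}}{118} = - 362 \frac{\sqrt{118}}{118} = - \frac{181 \sqrt{118}}{59}$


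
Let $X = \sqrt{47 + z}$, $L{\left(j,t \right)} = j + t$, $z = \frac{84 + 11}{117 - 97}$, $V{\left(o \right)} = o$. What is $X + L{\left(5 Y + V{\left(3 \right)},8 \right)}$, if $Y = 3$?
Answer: $26 + \frac{3 \sqrt{23}}{2} \approx 33.194$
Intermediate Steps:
$z = \frac{19}{4}$ ($z = \frac{95}{20} = 95 \cdot \frac{1}{20} = \frac{19}{4} \approx 4.75$)
$X = \frac{3 \sqrt{23}}{2}$ ($X = \sqrt{47 + \frac{19}{4}} = \sqrt{\frac{207}{4}} = \frac{3 \sqrt{23}}{2} \approx 7.1937$)
$X + L{\left(5 Y + V{\left(3 \right)},8 \right)} = \frac{3 \sqrt{23}}{2} + \left(\left(5 \cdot 3 + 3\right) + 8\right) = \frac{3 \sqrt{23}}{2} + \left(\left(15 + 3\right) + 8\right) = \frac{3 \sqrt{23}}{2} + \left(18 + 8\right) = \frac{3 \sqrt{23}}{2} + 26 = 26 + \frac{3 \sqrt{23}}{2}$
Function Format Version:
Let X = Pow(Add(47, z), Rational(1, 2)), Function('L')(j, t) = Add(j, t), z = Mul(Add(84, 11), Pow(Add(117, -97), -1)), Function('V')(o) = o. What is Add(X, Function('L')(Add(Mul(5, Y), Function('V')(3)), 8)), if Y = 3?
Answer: Add(26, Mul(Rational(3, 2), Pow(23, Rational(1, 2)))) ≈ 33.194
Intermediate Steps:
z = Rational(19, 4) (z = Mul(95, Pow(20, -1)) = Mul(95, Rational(1, 20)) = Rational(19, 4) ≈ 4.7500)
X = Mul(Rational(3, 2), Pow(23, Rational(1, 2))) (X = Pow(Add(47, Rational(19, 4)), Rational(1, 2)) = Pow(Rational(207, 4), Rational(1, 2)) = Mul(Rational(3, 2), Pow(23, Rational(1, 2))) ≈ 7.1937)
Add(X, Function('L')(Add(Mul(5, Y), Function('V')(3)), 8)) = Add(Mul(Rational(3, 2), Pow(23, Rational(1, 2))), Add(Add(Mul(5, 3), 3), 8)) = Add(Mul(Rational(3, 2), Pow(23, Rational(1, 2))), Add(Add(15, 3), 8)) = Add(Mul(Rational(3, 2), Pow(23, Rational(1, 2))), Add(18, 8)) = Add(Mul(Rational(3, 2), Pow(23, Rational(1, 2))), 26) = Add(26, Mul(Rational(3, 2), Pow(23, Rational(1, 2))))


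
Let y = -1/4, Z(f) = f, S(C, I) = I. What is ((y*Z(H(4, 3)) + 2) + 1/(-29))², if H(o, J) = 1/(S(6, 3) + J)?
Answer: 1792921/484416 ≈ 3.7012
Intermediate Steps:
H(o, J) = 1/(3 + J)
y = -¼ (y = -1*¼ = -¼ ≈ -0.25000)
((y*Z(H(4, 3)) + 2) + 1/(-29))² = ((-1/(4*(3 + 3)) + 2) + 1/(-29))² = ((-¼/6 + 2) - 1/29)² = ((-¼*⅙ + 2) - 1/29)² = ((-1/24 + 2) - 1/29)² = (47/24 - 1/29)² = (1339/696)² = 1792921/484416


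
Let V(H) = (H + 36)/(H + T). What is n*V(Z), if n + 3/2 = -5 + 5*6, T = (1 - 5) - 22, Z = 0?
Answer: -423/13 ≈ -32.538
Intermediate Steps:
T = -26 (T = -4 - 22 = -26)
V(H) = (36 + H)/(-26 + H) (V(H) = (H + 36)/(H - 26) = (36 + H)/(-26 + H))
n = 47/2 (n = -3/2 + (-5 + 5*6) = -3/2 + (-5 + 30) = -3/2 + 25 = 47/2 ≈ 23.500)
n*V(Z) = 47*((36 + 0)/(-26 + 0))/2 = 47*(36/(-26))/2 = 47*(-1/26*36)/2 = (47/2)*(-18/13) = -423/13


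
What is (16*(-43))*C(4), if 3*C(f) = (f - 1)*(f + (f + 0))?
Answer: -5504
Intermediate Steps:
C(f) = 2*f*(-1 + f)/3 (C(f) = ((f - 1)*(f + (f + 0)))/3 = ((-1 + f)*(f + f))/3 = ((-1 + f)*(2*f))/3 = (2*f*(-1 + f))/3 = 2*f*(-1 + f)/3)
(16*(-43))*C(4) = (16*(-43))*((2/3)*4*(-1 + 4)) = -1376*4*3/3 = -688*8 = -5504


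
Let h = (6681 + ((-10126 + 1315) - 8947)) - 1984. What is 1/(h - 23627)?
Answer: -1/36688 ≈ -2.7257e-5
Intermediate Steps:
h = -13061 (h = (6681 + (-8811 - 8947)) - 1984 = (6681 - 17758) - 1984 = -11077 - 1984 = -13061)
1/(h - 23627) = 1/(-13061 - 23627) = 1/(-36688) = -1/36688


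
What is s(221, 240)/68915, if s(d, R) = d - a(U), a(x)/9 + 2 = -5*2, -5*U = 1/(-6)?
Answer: 47/9845 ≈ 0.0047740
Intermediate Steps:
U = 1/30 (U = -⅕/(-6) = -⅕*(-⅙) = 1/30 ≈ 0.033333)
a(x) = -108 (a(x) = -18 + 9*(-5*2) = -18 + 9*(-10) = -18 - 90 = -108)
s(d, R) = 108 + d (s(d, R) = d - 1*(-108) = d + 108 = 108 + d)
s(221, 240)/68915 = (108 + 221)/68915 = 329*(1/68915) = 47/9845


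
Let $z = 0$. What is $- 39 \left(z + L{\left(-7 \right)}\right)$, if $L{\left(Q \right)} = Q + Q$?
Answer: $546$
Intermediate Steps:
$L{\left(Q \right)} = 2 Q$
$- 39 \left(z + L{\left(-7 \right)}\right) = - 39 \left(0 + 2 \left(-7\right)\right) = - 39 \left(0 - 14\right) = \left(-39\right) \left(-14\right) = 546$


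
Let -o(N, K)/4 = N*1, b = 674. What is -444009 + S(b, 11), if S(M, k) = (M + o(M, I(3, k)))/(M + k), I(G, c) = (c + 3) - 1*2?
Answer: -304148187/685 ≈ -4.4401e+5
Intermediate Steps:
I(G, c) = 1 + c (I(G, c) = (3 + c) - 2 = 1 + c)
o(N, K) = -4*N
S(M, k) = -3*M/(M + k) (S(M, k) = (M - 4*M)/(M + k) = (-3*M)/(M + k) = -3*M/(M + k))
-444009 + S(b, 11) = -444009 - 3*674/(674 + 11) = -444009 - 3*674/685 = -444009 - 3*674*1/685 = -444009 - 2022/685 = -304148187/685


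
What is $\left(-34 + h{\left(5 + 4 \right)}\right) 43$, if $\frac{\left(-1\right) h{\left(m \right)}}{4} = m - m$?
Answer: $-1462$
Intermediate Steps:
$h{\left(m \right)} = 0$ ($h{\left(m \right)} = - 4 \left(m - m\right) = \left(-4\right) 0 = 0$)
$\left(-34 + h{\left(5 + 4 \right)}\right) 43 = \left(-34 + 0\right) 43 = \left(-34\right) 43 = -1462$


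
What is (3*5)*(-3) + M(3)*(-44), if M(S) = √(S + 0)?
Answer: -45 - 44*√3 ≈ -121.21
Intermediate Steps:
M(S) = √S
(3*5)*(-3) + M(3)*(-44) = (3*5)*(-3) + √3*(-44) = 15*(-3) - 44*√3 = -45 - 44*√3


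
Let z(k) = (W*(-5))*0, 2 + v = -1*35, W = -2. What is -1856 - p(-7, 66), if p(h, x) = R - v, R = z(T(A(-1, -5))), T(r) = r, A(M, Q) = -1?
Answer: -1893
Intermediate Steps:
v = -37 (v = -2 - 1*35 = -2 - 35 = -37)
z(k) = 0 (z(k) = -2*(-5)*0 = 10*0 = 0)
R = 0
p(h, x) = 37 (p(h, x) = 0 - 1*(-37) = 0 + 37 = 37)
-1856 - p(-7, 66) = -1856 - 1*37 = -1856 - 37 = -1893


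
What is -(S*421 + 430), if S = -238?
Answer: 99768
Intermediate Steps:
-(S*421 + 430) = -(-238*421 + 430) = -(-100198 + 430) = -1*(-99768) = 99768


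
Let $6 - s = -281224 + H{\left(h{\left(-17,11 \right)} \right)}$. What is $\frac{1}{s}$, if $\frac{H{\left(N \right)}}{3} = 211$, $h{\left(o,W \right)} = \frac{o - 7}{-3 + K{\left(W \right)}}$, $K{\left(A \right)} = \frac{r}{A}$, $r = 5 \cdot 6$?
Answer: $\frac{1}{280597} \approx 3.5638 \cdot 10^{-6}$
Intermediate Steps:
$r = 30$
$K{\left(A \right)} = \frac{30}{A}$
$h{\left(o,W \right)} = \frac{-7 + o}{-3 + \frac{30}{W}}$ ($h{\left(o,W \right)} = \frac{o - 7}{-3 + \frac{30}{W}} = \frac{-7 + o}{-3 + \frac{30}{W}}$)
$H{\left(N \right)} = 633$ ($H{\left(N \right)} = 3 \cdot 211 = 633$)
$s = 280597$ ($s = 6 - \left(-281224 + 633\right) = 6 - -280591 = 6 + 280591 = 280597$)
$\frac{1}{s} = \frac{1}{280597}$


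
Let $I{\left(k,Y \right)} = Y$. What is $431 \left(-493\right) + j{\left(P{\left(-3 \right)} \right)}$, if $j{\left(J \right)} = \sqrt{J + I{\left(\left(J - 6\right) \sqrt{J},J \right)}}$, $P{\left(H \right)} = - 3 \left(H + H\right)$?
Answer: $-212477$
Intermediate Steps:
$P{\left(H \right)} = - 6 H$ ($P{\left(H \right)} = - 3 \cdot 2 H = - 6 H$)
$j{\left(J \right)} = \sqrt{2} \sqrt{J}$ ($j{\left(J \right)} = \sqrt{J + J} = \sqrt{2 J} = \sqrt{2} \sqrt{J}$)
$431 \left(-493\right) + j{\left(P{\left(-3 \right)} \right)} = 431 \left(-493\right) + \sqrt{2} \sqrt{\left(-6\right) \left(-3\right)} = -212483 + \sqrt{2} \sqrt{18} = -212483 + \sqrt{2} \cdot 3 \sqrt{2} = -212483 + 6 = -212477$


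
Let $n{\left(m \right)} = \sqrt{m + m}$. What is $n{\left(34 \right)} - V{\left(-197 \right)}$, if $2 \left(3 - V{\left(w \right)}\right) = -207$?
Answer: $- \frac{213}{2} + 2 \sqrt{17} \approx -98.254$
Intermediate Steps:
$V{\left(w \right)} = \frac{213}{2}$ ($V{\left(w \right)} = 3 - - \frac{207}{2} = 3 + \frac{207}{2} = \frac{213}{2}$)
$n{\left(m \right)} = \sqrt{2} \sqrt{m}$ ($n{\left(m \right)} = \sqrt{2 m} = \sqrt{2} \sqrt{m}$)
$n{\left(34 \right)} - V{\left(-197 \right)} = \sqrt{2} \sqrt{34} - \frac{213}{2} = 2 \sqrt{17} - \frac{213}{2} = - \frac{213}{2} + 2 \sqrt{17}$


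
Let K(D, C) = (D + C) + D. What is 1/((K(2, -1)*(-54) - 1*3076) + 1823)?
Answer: -1/1415 ≈ -0.00070671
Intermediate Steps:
K(D, C) = C + 2*D (K(D, C) = (C + D) + D = C + 2*D)
1/((K(2, -1)*(-54) - 1*3076) + 1823) = 1/(((-1 + 2*2)*(-54) - 1*3076) + 1823) = 1/(((-1 + 4)*(-54) - 3076) + 1823) = 1/((3*(-54) - 3076) + 1823) = 1/((-162 - 3076) + 1823) = 1/(-3238 + 1823) = 1/(-1415) = -1/1415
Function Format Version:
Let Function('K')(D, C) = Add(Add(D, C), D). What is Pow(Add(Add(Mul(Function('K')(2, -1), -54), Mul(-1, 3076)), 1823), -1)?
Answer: Rational(-1, 1415) ≈ -0.00070671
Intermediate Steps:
Function('K')(D, C) = Add(C, Mul(2, D)) (Function('K')(D, C) = Add(Add(C, D), D) = Add(C, Mul(2, D)))
Pow(Add(Add(Mul(Function('K')(2, -1), -54), Mul(-1, 3076)), 1823), -1) = Pow(Add(Add(Mul(Add(-1, Mul(2, 2)), -54), Mul(-1, 3076)), 1823), -1) = Pow(Add(Add(Mul(Add(-1, 4), -54), -3076), 1823), -1) = Pow(Add(Add(Mul(3, -54), -3076), 1823), -1) = Pow(Add(Add(-162, -3076), 1823), -1) = Pow(Add(-3238, 1823), -1) = Pow(-1415, -1) = Rational(-1, 1415)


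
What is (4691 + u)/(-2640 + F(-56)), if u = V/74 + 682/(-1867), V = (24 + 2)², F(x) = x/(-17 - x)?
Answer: -12661560639/7116242264 ≈ -1.7792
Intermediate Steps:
V = 676 (V = 26² = 676)
u = 605812/69079 (u = 676/74 + 682/(-1867) = 676*(1/74) + 682*(-1/1867) = 338/37 - 682/1867 = 605812/69079 ≈ 8.7698)
(4691 + u)/(-2640 + F(-56)) = (4691 + 605812/69079)/(-2640 - 1*(-56)/(17 - 56)) = 324655401/(69079*(-2640 - 1*(-56)/(-39))) = 324655401/(69079*(-2640 - 1*(-56)*(-1/39))) = 324655401/(69079*(-2640 - 56/39)) = 324655401/(69079*(-103016/39)) = (324655401/69079)*(-39/103016) = -12661560639/7116242264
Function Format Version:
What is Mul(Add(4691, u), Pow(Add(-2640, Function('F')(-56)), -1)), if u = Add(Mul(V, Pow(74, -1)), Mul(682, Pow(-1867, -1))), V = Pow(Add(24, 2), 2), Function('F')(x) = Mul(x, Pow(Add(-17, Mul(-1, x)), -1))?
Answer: Rational(-12661560639, 7116242264) ≈ -1.7792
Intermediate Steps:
V = 676 (V = Pow(26, 2) = 676)
u = Rational(605812, 69079) (u = Add(Mul(676, Pow(74, -1)), Mul(682, Pow(-1867, -1))) = Add(Mul(676, Rational(1, 74)), Mul(682, Rational(-1, 1867))) = Add(Rational(338, 37), Rational(-682, 1867)) = Rational(605812, 69079) ≈ 8.7698)
Mul(Add(4691, u), Pow(Add(-2640, Function('F')(-56)), -1)) = Mul(Add(4691, Rational(605812, 69079)), Pow(Add(-2640, Mul(-1, -56, Pow(Add(17, -56), -1))), -1)) = Mul(Rational(324655401, 69079), Pow(Add(-2640, Mul(-1, -56, Pow(-39, -1))), -1)) = Mul(Rational(324655401, 69079), Pow(Add(-2640, Mul(-1, -56, Rational(-1, 39))), -1)) = Mul(Rational(324655401, 69079), Pow(Add(-2640, Rational(-56, 39)), -1)) = Mul(Rational(324655401, 69079), Pow(Rational(-103016, 39), -1)) = Mul(Rational(324655401, 69079), Rational(-39, 103016)) = Rational(-12661560639, 7116242264)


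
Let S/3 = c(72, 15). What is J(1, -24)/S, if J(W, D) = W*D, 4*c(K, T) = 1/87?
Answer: -2784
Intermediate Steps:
c(K, T) = 1/348 (c(K, T) = (¼)/87 = (¼)*(1/87) = 1/348)
J(W, D) = D*W
S = 1/116 (S = 3*(1/348) = 1/116 ≈ 0.0086207)
J(1, -24)/S = (-24*1)/(1/116) = -24*116 = -2784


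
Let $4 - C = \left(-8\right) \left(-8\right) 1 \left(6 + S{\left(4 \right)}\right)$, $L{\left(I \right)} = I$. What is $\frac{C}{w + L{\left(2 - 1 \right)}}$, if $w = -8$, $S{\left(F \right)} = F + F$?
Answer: $\frac{892}{7} \approx 127.43$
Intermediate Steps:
$S{\left(F \right)} = 2 F$
$C = -892$ ($C = 4 - \left(-8\right) \left(-8\right) 1 \left(6 + 2 \cdot 4\right) = 4 - 64 \cdot 1 \left(6 + 8\right) = 4 - 64 \cdot 1 \cdot 14 = 4 - 64 \cdot 14 = 4 - 896 = -892$)
$\frac{C}{w + L{\left(2 - 1 \right)}} = - \frac{892}{-8 + \left(2 - 1\right)} = - \frac{892}{-8 + 1} = - \frac{892}{-7} = \left(-892\right) \left(- \frac{1}{7}\right) = \frac{892}{7}$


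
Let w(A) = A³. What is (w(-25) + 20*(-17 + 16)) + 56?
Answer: -15589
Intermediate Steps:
(w(-25) + 20*(-17 + 16)) + 56 = ((-25)³ + 20*(-17 + 16)) + 56 = (-15625 + 20*(-1)) + 56 = (-15625 - 20) + 56 = -15645 + 56 = -15589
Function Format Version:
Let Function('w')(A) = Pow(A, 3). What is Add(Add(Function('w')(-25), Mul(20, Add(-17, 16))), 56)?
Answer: -15589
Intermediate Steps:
Add(Add(Function('w')(-25), Mul(20, Add(-17, 16))), 56) = Add(Add(Pow(-25, 3), Mul(20, Add(-17, 16))), 56) = Add(Add(-15625, Mul(20, -1)), 56) = Add(Add(-15625, -20), 56) = Add(-15645, 56) = -15589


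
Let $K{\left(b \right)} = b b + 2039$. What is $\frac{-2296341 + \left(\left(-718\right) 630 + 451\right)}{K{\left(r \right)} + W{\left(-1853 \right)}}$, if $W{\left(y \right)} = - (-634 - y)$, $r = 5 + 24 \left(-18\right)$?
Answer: $- \frac{2748230}{183149} \approx -15.005$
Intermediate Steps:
$r = -427$ ($r = 5 - 432 = -427$)
$W{\left(y \right)} = 634 + y$
$K{\left(b \right)} = 2039 + b^{2}$ ($K{\left(b \right)} = b^{2} + 2039 = 2039 + b^{2}$)
$\frac{-2296341 + \left(\left(-718\right) 630 + 451\right)}{K{\left(r \right)} + W{\left(-1853 \right)}} = \frac{-2296341 + \left(\left(-718\right) 630 + 451\right)}{\left(2039 + \left(-427\right)^{2}\right) + \left(634 - 1853\right)} = \frac{-2296341 + \left(-452340 + 451\right)}{\left(2039 + 182329\right) - 1219} = \frac{-2296341 - 451889}{184368 - 1219} = - \frac{2748230}{183149}$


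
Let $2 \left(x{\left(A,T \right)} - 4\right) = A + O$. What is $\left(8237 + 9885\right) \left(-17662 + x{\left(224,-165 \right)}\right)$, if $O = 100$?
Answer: $-317062512$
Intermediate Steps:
$x{\left(A,T \right)} = 54 + \frac{A}{2}$ ($x{\left(A,T \right)} = 4 + \frac{A + 100}{2} = 4 + \frac{100 + A}{2} = 4 + \left(50 + \frac{A}{2}\right) = 54 + \frac{A}{2}$)
$\left(8237 + 9885\right) \left(-17662 + x{\left(224,-165 \right)}\right) = \left(8237 + 9885\right) \left(-17662 + \left(54 + \frac{1}{2} \cdot 224\right)\right) = 18122 \left(-17662 + \left(54 + 112\right)\right) = 18122 \left(-17662 + 166\right) = 18122 \left(-17496\right) = -317062512$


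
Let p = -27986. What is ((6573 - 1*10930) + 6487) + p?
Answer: -25856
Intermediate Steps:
((6573 - 1*10930) + 6487) + p = ((6573 - 1*10930) + 6487) - 27986 = ((6573 - 10930) + 6487) - 27986 = (-4357 + 6487) - 27986 = 2130 - 27986 = -25856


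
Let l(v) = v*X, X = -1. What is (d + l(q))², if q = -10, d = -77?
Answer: 4489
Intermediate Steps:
l(v) = -v (l(v) = v*(-1) = -v)
(d + l(q))² = (-77 - 1*(-10))² = (-77 + 10)² = (-67)² = 4489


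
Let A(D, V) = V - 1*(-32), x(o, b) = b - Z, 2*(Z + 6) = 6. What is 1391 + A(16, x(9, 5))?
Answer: 1431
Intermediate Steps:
Z = -3 (Z = -6 + (½)*6 = -6 + 3 = -3)
x(o, b) = 3 + b (x(o, b) = b - 1*(-3) = b + 3 = 3 + b)
A(D, V) = 32 + V (A(D, V) = V + 32 = 32 + V)
1391 + A(16, x(9, 5)) = 1391 + (32 + (3 + 5)) = 1391 + (32 + 8) = 1391 + 40 = 1431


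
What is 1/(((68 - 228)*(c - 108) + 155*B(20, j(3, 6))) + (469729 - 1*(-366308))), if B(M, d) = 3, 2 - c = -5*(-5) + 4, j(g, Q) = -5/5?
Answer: 1/858102 ≈ 1.1654e-6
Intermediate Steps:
j(g, Q) = -1 (j(g, Q) = -5*⅕ = -1)
c = -27 (c = 2 - (-5*(-5) + 4) = 2 - (25 + 4) = 2 - 1*29 = 2 - 29 = -27)
1/(((68 - 228)*(c - 108) + 155*B(20, j(3, 6))) + (469729 - 1*(-366308))) = 1/(((68 - 228)*(-27 - 108) + 155*3) + (469729 - 1*(-366308))) = 1/((-160*(-135) + 465) + (469729 + 366308)) = 1/((21600 + 465) + 836037) = 1/(22065 + 836037) = 1/858102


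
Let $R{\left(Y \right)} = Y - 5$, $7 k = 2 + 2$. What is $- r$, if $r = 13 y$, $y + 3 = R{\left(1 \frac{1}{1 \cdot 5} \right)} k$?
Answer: $\frac{2613}{35} \approx 74.657$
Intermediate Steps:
$k = \frac{4}{7}$ ($k = \frac{2 + 2}{7} = \frac{1}{7} \cdot 4 = \frac{4}{7} \approx 0.57143$)
$R{\left(Y \right)} = -5 + Y$
$y = - \frac{201}{35}$ ($y = -3 + \left(-5 + 1 \frac{1}{1 \cdot 5}\right) \frac{4}{7} = -3 + \left(-5 + 1 \cdot \frac{1}{5}\right) \frac{4}{7} = -3 + \left(-5 + \frac{1}{5}\right) \frac{4}{7} = -3 - \frac{96}{35} = - \frac{201}{35} \approx -5.7429$)
$r = - \frac{2613}{35}$ ($r = 13 \left(- \frac{201}{35}\right) = - \frac{2613}{35} \approx -74.657$)
$- r = \left(-1\right) \left(- \frac{2613}{35}\right) = \frac{2613}{35}$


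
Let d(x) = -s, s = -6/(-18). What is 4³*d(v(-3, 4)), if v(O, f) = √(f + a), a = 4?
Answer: -64/3 ≈ -21.333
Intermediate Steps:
v(O, f) = √(4 + f) (v(O, f) = √(f + 4) = √(4 + f))
s = ⅓ (s = -6*(-1/18) = ⅓ ≈ 0.33333)
d(x) = -⅓ (d(x) = -1*⅓ = -⅓)
4³*d(v(-3, 4)) = 4³*(-⅓) = 64*(-⅓) = -64/3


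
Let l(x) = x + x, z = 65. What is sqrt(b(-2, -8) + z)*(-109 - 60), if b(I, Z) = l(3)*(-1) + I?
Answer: -169*sqrt(57) ≈ -1275.9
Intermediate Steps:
l(x) = 2*x
b(I, Z) = -6 + I (b(I, Z) = (2*3)*(-1) + I = 6*(-1) + I = -6 + I)
sqrt(b(-2, -8) + z)*(-109 - 60) = sqrt((-6 - 2) + 65)*(-109 - 60) = sqrt(-8 + 65)*(-169) = sqrt(57)*(-169) = -169*sqrt(57)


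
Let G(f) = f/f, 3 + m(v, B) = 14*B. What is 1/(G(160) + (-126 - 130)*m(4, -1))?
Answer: 1/4353 ≈ 0.00022973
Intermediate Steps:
m(v, B) = -3 + 14*B
G(f) = 1
1/(G(160) + (-126 - 130)*m(4, -1)) = 1/(1 + (-126 - 130)*(-3 + 14*(-1))) = 1/(1 - 256*(-3 - 14)) = 1/(1 - 256*(-17)) = 1/(1 + 4352) = 1/4353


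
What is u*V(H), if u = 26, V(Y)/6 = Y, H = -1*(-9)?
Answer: 1404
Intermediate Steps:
H = 9
V(Y) = 6*Y
u*V(H) = 26*(6*9) = 26*54 = 1404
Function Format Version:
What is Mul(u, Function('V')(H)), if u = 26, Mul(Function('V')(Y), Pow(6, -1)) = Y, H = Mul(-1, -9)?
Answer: 1404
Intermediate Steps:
H = 9
Function('V')(Y) = Mul(6, Y)
Mul(u, Function('V')(H)) = Mul(26, Mul(6, 9)) = Mul(26, 54) = 1404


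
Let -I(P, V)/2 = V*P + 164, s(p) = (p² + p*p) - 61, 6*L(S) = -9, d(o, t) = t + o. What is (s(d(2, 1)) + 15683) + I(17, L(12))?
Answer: 15363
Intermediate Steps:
d(o, t) = o + t
L(S) = -3/2 (L(S) = (⅙)*(-9) = -3/2)
s(p) = -61 + 2*p² (s(p) = (p² + p²) - 61 = 2*p² - 61 = -61 + 2*p²)
I(P, V) = -328 - 2*P*V (I(P, V) = -2*(V*P + 164) = -2*(P*V + 164) = -2*(164 + P*V) = -328 - 2*P*V)
(s(d(2, 1)) + 15683) + I(17, L(12)) = ((-61 + 2*(2 + 1)²) + 15683) + (-328 - 2*17*(-3/2)) = ((-61 + 2*3²) + 15683) + (-328 + 51) = ((-61 + 2*9) + 15683) - 277 = ((-61 + 18) + 15683) - 277 = (-43 + 15683) - 277 = 15640 - 277 = 15363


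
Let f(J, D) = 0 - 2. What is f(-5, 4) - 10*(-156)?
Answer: 1558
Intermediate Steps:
f(J, D) = -2
f(-5, 4) - 10*(-156) = -2 - 10*(-156) = -2 + 1560 = 1558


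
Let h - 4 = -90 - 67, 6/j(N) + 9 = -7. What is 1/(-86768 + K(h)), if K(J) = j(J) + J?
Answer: -8/695371 ≈ -1.1505e-5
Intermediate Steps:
j(N) = -3/8 (j(N) = 6/(-9 - 7) = 6/(-16) = 6*(-1/16) = -3/8)
h = -153 (h = 4 + (-90 - 67) = 4 - 157 = -153)
K(J) = -3/8 + J
1/(-86768 + K(h)) = 1/(-86768 + (-3/8 - 153)) = 1/(-86768 - 1227/8) = 1/(-695371/8) = -8/695371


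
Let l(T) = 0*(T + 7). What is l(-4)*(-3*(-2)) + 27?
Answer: 27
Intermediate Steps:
l(T) = 0 (l(T) = 0*(7 + T) = 0)
l(-4)*(-3*(-2)) + 27 = 0*(-3*(-2)) + 27 = 0*6 + 27 = 0 + 27 = 27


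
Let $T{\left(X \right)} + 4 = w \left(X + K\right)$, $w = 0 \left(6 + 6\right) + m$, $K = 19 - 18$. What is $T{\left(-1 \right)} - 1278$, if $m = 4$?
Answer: $-1282$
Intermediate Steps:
$K = 1$ ($K = 19 - 18 = 1$)
$w = 4$ ($w = 0 \left(6 + 6\right) + 4 = 0 \cdot 12 + 4 = 0 + 4 = 4$)
$T{\left(X \right)} = 4 X$ ($T{\left(X \right)} = -4 + 4 \left(X + 1\right) = -4 + 4 \left(1 + X\right) = -4 + \left(4 + 4 X\right) = 4 X$)
$T{\left(-1 \right)} - 1278 = 4 \left(-1\right) - 1278 = -4 - 1278 = -1282$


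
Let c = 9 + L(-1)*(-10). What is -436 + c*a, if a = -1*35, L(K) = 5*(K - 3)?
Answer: -7751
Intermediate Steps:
L(K) = -15 + 5*K (L(K) = 5*(-3 + K) = -15 + 5*K)
c = 209 (c = 9 + (-15 + 5*(-1))*(-10) = 9 + (-15 - 5)*(-10) = 9 - 20*(-10) = 9 + 200 = 209)
a = -35
-436 + c*a = -436 + 209*(-35) = -436 - 7315 = -7751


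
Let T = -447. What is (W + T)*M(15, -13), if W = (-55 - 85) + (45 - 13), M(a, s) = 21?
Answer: -11655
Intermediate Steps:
W = -108 (W = -140 + 32 = -108)
(W + T)*M(15, -13) = (-108 - 447)*21 = -555*21 = -11655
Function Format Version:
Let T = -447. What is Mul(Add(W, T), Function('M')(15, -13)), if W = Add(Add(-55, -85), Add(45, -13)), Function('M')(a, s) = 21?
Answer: -11655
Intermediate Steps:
W = -108 (W = Add(-140, 32) = -108)
Mul(Add(W, T), Function('M')(15, -13)) = Mul(Add(-108, -447), 21) = Mul(-555, 21) = -11655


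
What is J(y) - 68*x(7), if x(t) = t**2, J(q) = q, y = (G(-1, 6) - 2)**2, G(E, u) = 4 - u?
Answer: -3316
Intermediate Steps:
y = 16 (y = ((4 - 1*6) - 2)**2 = ((4 - 6) - 2)**2 = (-2 - 2)**2 = (-4)**2 = 16)
J(y) - 68*x(7) = 16 - 68*7**2 = 16 - 68*49 = 16 - 3332 = -3316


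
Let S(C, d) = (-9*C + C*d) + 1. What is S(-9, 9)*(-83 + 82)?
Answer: -1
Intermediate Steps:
S(C, d) = 1 - 9*C + C*d
S(-9, 9)*(-83 + 82) = (1 - 9*(-9) - 9*9)*(-83 + 82) = (1 + 81 - 81)*(-1) = 1*(-1) = -1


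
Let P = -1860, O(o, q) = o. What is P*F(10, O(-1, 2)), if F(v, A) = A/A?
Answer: -1860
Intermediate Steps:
F(v, A) = 1
P*F(10, O(-1, 2)) = -1860*1 = -1860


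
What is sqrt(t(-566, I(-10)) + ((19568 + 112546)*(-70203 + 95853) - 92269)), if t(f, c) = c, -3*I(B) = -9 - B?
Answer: 2*sqrt(7624421619)/3 ≈ 58212.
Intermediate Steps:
I(B) = 3 + B/3 (I(B) = -(-9 - B)/3 = 3 + B/3)
sqrt(t(-566, I(-10)) + ((19568 + 112546)*(-70203 + 95853) - 92269)) = sqrt((3 + (1/3)*(-10)) + ((19568 + 112546)*(-70203 + 95853) - 92269)) = sqrt((3 - 10/3) + (132114*25650 - 92269)) = sqrt(-1/3 + (3388724100 - 92269)) = sqrt(-1/3 + 3388631831) = sqrt(10165895492/3) = 2*sqrt(7624421619)/3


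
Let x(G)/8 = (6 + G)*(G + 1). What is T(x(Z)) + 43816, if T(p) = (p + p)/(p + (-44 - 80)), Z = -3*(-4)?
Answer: 19148528/437 ≈ 43818.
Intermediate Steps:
Z = 12
x(G) = 8*(1 + G)*(6 + G) (x(G) = 8*((6 + G)*(G + 1)) = 8*((6 + G)*(1 + G)) = 8*((1 + G)*(6 + G)) = 8*(1 + G)*(6 + G))
T(p) = 2*p/(-124 + p) (T(p) = (2*p)/(p - 124) = (2*p)/(-124 + p) = 2*p/(-124 + p))
T(x(Z)) + 43816 = 2*(48 + 8*12² + 56*12)/(-124 + (48 + 8*12² + 56*12)) + 43816 = 2*(48 + 8*144 + 672)/(-124 + (48 + 8*144 + 672)) + 43816 = 2*(48 + 1152 + 672)/(-124 + (48 + 1152 + 672)) + 43816 = 2*1872/(-124 + 1872) + 43816 = 2*1872/1748 + 43816 = 2*1872*(1/1748) + 43816 = 936/437 + 43816 = 19148528/437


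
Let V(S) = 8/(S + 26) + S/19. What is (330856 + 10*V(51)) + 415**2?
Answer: 736048293/1463 ≈ 5.0311e+5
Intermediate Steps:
V(S) = 8/(26 + S) + S/19 (V(S) = 8/(26 + S) + S*(1/19) = 8/(26 + S) + S/19)
(330856 + 10*V(51)) + 415**2 = (330856 + 10*((152 + 51**2 + 26*51)/(19*(26 + 51)))) + 415**2 = (330856 + 10*((1/19)*(152 + 2601 + 1326)/77)) + 172225 = (330856 + 10*((1/19)*(1/77)*4079)) + 172225 = (330856 + 10*(4079/1463)) + 172225 = (330856 + 40790/1463) + 172225 = 484083118/1463 + 172225 = 736048293/1463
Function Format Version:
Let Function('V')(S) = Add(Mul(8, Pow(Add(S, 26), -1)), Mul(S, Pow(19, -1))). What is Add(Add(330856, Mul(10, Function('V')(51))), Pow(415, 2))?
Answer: Rational(736048293, 1463) ≈ 5.0311e+5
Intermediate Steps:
Function('V')(S) = Add(Mul(8, Pow(Add(26, S), -1)), Mul(Rational(1, 19), S)) (Function('V')(S) = Add(Mul(8, Pow(Add(26, S), -1)), Mul(S, Rational(1, 19))) = Add(Mul(8, Pow(Add(26, S), -1)), Mul(Rational(1, 19), S)))
Add(Add(330856, Mul(10, Function('V')(51))), Pow(415, 2)) = Add(Add(330856, Mul(10, Mul(Rational(1, 19), Pow(Add(26, 51), -1), Add(152, Pow(51, 2), Mul(26, 51))))), Pow(415, 2)) = Add(Add(330856, Mul(10, Mul(Rational(1, 19), Pow(77, -1), Add(152, 2601, 1326)))), 172225) = Add(Add(330856, Mul(10, Mul(Rational(1, 19), Rational(1, 77), 4079))), 172225) = Add(Add(330856, Mul(10, Rational(4079, 1463))), 172225) = Add(Add(330856, Rational(40790, 1463)), 172225) = Add(Rational(484083118, 1463), 172225) = Rational(736048293, 1463)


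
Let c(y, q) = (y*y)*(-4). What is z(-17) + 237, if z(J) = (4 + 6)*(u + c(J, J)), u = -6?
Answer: -11383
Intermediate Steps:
c(y, q) = -4*y**2 (c(y, q) = y**2*(-4) = -4*y**2)
z(J) = -60 - 40*J**2 (z(J) = (4 + 6)*(-6 - 4*J**2) = 10*(-6 - 4*J**2) = -60 - 40*J**2)
z(-17) + 237 = (-60 - 40*(-17)**2) + 237 = (-60 - 40*289) + 237 = (-60 - 11560) + 237 = -11620 + 237 = -11383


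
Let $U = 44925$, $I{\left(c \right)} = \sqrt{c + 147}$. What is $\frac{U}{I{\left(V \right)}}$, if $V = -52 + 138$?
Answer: $\frac{44925 \sqrt{233}}{233} \approx 2943.1$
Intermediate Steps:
$V = 86$
$I{\left(c \right)} = \sqrt{147 + c}$
$\frac{U}{I{\left(V \right)}} = \frac{44925}{\sqrt{147 + 86}} = \frac{44925}{\sqrt{233}} = 44925 \frac{\sqrt{233}}{233} = \frac{44925 \sqrt{233}}{233}$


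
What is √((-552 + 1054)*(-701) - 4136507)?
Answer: I*√4488409 ≈ 2118.6*I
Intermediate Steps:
√((-552 + 1054)*(-701) - 4136507) = √(502*(-701) - 4136507) = √(-351902 - 4136507) = √(-4488409) = I*√4488409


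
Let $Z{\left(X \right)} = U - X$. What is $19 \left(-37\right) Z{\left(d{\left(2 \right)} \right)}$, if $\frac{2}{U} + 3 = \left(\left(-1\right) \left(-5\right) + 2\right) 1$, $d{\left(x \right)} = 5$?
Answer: $\frac{6327}{2} \approx 3163.5$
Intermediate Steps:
$U = \frac{1}{2}$ ($U = \frac{2}{-3 + \left(\left(-1\right) \left(-5\right) + 2\right) 1} = \frac{2}{-3 + \left(5 + 2\right) 1} = \frac{2}{-3 + 7 \cdot 1} = \frac{2}{-3 + 7} = \frac{2}{4} = 2 \cdot \frac{1}{4} = \frac{1}{2} \approx 0.5$)
$Z{\left(X \right)} = \frac{1}{2} - X$
$19 \left(-37\right) Z{\left(d{\left(2 \right)} \right)} = 19 \left(-37\right) \left(\frac{1}{2} - 5\right) = - 703 \left(\frac{1}{2} - 5\right) = \left(-703\right) \left(- \frac{9}{2}\right) = \frac{6327}{2}$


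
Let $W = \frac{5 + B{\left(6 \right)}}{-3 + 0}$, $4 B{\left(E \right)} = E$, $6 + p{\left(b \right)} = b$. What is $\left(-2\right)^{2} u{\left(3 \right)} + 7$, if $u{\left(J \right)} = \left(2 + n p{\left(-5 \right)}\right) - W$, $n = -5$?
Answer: $\frac{731}{3} \approx 243.67$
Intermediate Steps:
$p{\left(b \right)} = -6 + b$
$B{\left(E \right)} = \frac{E}{4}$
$W = - \frac{13}{6}$ ($W = \frac{5 + \frac{1}{4} \cdot 6}{-3 + 0} = \frac{5 + \frac{3}{2}}{-3} = \frac{13}{2} \left(- \frac{1}{3}\right) = - \frac{13}{6} \approx -2.1667$)
$u{\left(J \right)} = \frac{355}{6}$ ($u{\left(J \right)} = \left(2 - 5 \left(-6 - 5\right)\right) - - \frac{13}{6} = \left(2 - -55\right) + \frac{13}{6} = \left(2 + 55\right) + \frac{13}{6} = 57 + \frac{13}{6} = \frac{355}{6}$)
$\left(-2\right)^{2} u{\left(3 \right)} + 7 = \left(-2\right)^{2} \cdot \frac{355}{6} + 7 = 4 \cdot \frac{355}{6} + 7 = \frac{710}{3} + 7 = \frac{731}{3}$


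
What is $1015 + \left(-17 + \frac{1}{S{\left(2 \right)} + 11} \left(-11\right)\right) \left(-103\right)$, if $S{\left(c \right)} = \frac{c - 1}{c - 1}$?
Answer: $\frac{34325}{12} \approx 2860.4$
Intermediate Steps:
$S{\left(c \right)} = 1$ ($S{\left(c \right)} = \frac{-1 + c}{-1 + c} = 1$)
$1015 + \left(-17 + \frac{1}{S{\left(2 \right)} + 11} \left(-11\right)\right) \left(-103\right) = 1015 + \left(-17 + \frac{1}{1 + 11} \left(-11\right)\right) \left(-103\right) = 1015 + \left(-17 + \frac{1}{12} \left(-11\right)\right) \left(-103\right) = 1015 + \left(-17 - \frac{11}{12}\right) \left(-103\right) = 1015 - - \frac{22145}{12} = 1015 + \frac{22145}{12} = \frac{34325}{12}$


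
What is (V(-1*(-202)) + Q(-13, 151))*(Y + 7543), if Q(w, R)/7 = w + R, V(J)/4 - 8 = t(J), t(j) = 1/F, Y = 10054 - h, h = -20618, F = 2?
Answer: 38215000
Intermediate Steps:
Y = 30672 (Y = 10054 - 1*(-20618) = 10054 + 20618 = 30672)
t(j) = ½ (t(j) = 1/2 = ½)
V(J) = 34 (V(J) = 32 + 4*(½) = 32 + 2 = 34)
Q(w, R) = 7*R + 7*w (Q(w, R) = 7*(w + R) = 7*(R + w) = 7*R + 7*w)
(V(-1*(-202)) + Q(-13, 151))*(Y + 7543) = (34 + (7*151 + 7*(-13)))*(30672 + 7543) = (34 + (1057 - 91))*38215 = (34 + 966)*38215 = 1000*38215 = 38215000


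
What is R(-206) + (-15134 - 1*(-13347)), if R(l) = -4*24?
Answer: -1883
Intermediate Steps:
R(l) = -96
R(-206) + (-15134 - 1*(-13347)) = -96 + (-15134 - 1*(-13347)) = -96 + (-15134 + 13347) = -96 - 1787 = -1883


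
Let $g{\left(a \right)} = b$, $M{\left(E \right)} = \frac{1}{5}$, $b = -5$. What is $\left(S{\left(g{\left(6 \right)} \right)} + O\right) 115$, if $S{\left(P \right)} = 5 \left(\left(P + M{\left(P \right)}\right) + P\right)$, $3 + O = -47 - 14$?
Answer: $-12995$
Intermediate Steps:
$M{\left(E \right)} = \frac{1}{5}$
$O = -64$ ($O = -3 - 61 = -64$)
$g{\left(a \right)} = -5$
$S{\left(P \right)} = 1 + 10 P$ ($S{\left(P \right)} = 5 \left(\left(P + \frac{1}{5}\right) + P\right) = 5 \left(\left(\frac{1}{5} + P\right) + P\right) = 5 \left(\frac{1}{5} + 2 P\right) = 1 + 10 P$)
$\left(S{\left(g{\left(6 \right)} \right)} + O\right) 115 = \left(\left(1 + 10 \left(-5\right)\right) - 64\right) 115 = \left(\left(1 - 50\right) - 64\right) 115 = \left(-49 - 64\right) 115 = \left(-113\right) 115 = -12995$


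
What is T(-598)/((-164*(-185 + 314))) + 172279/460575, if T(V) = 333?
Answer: 1163787683/3247974900 ≈ 0.35831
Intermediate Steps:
T(-598)/((-164*(-185 + 314))) + 172279/460575 = 333/((-164*(-185 + 314))) + 172279/460575 = 333/((-164*129)) + 172279*(1/460575) = 333/(-21156) + 172279/460575 = 333*(-1/21156) + 172279/460575 = -111/7052 + 172279/460575 = 1163787683/3247974900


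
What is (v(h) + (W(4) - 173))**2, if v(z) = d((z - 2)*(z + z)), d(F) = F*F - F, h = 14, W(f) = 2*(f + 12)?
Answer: 12638031561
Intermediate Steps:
W(f) = 24 + 2*f (W(f) = 2*(12 + f) = 24 + 2*f)
d(F) = F**2 - F
v(z) = 2*z*(-1 + 2*z*(-2 + z))*(-2 + z) (v(z) = ((z - 2)*(z + z))*(-1 + (z - 2)*(z + z)) = ((-2 + z)*(2*z))*(-1 + (-2 + z)*(2*z)) = (2*z*(-2 + z))*(-1 + 2*z*(-2 + z)) = 2*z*(-1 + 2*z*(-2 + z))*(-2 + z))
(v(h) + (W(4) - 173))**2 = (2*14*(-1 + 2*14*(-2 + 14))*(-2 + 14) + ((24 + 2*4) - 173))**2 = (2*14*(-1 + 2*14*12)*12 + ((24 + 8) - 173))**2 = (2*14*(-1 + 336)*12 + (32 - 173))**2 = (2*14*335*12 - 141)**2 = (112560 - 141)**2 = 112419**2 = 12638031561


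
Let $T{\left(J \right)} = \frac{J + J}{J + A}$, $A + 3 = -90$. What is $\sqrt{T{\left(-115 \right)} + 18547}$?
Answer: $\frac{\sqrt{50154078}}{52} \approx 136.19$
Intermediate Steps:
$A = -93$ ($A = -3 - 90 = -93$)
$T{\left(J \right)} = \frac{2 J}{-93 + J}$ ($T{\left(J \right)} = \frac{J + J}{J - 93} = \frac{2 J}{-93 + J}$)
$\sqrt{T{\left(-115 \right)} + 18547} = \sqrt{2 \left(-115\right) \frac{1}{-93 - 115} + 18547} = \sqrt{2 \left(-115\right) \frac{1}{-208} + 18547} = \sqrt{2 \left(-115\right) \left(- \frac{1}{208}\right) + 18547} = \sqrt{\frac{115}{104} + 18547} = \sqrt{\frac{1929003}{104}} = \frac{\sqrt{50154078}}{52}$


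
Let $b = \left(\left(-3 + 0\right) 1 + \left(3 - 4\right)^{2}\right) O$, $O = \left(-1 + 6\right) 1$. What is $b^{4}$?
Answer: $10000$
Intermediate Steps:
$O = 5$ ($O = 5 \cdot 1 = 5$)
$b = -10$ ($b = \left(\left(-3 + 0\right) 1 + \left(3 - 4\right)^{2}\right) 5 = \left(\left(-3\right) 1 + \left(-1\right)^{2}\right) 5 = \left(-3 + 1\right) 5 = \left(-2\right) 5 = -10$)
$b^{4} = \left(-10\right)^{4} = 10000$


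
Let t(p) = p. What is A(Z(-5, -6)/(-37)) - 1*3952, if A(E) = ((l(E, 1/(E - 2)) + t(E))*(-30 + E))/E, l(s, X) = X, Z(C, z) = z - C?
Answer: -9237088/2701 ≈ -3419.9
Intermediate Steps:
A(E) = (-30 + E)*(E + 1/(-2 + E))/E (A(E) = ((1/(E - 2) + E)*(-30 + E))/E = ((1/(-2 + E) + E)*(-30 + E))/E = ((E + 1/(-2 + E))*(-30 + E))/E = ((-30 + E)*(E + 1/(-2 + E)))/E = (-30 + E)*(E + 1/(-2 + E))/E)
A(Z(-5, -6)/(-37)) - 1*3952 = (-30 + ((-6 - 1*(-5))/(-37))**3 - 32*(-6 - 1*(-5))**2/1369 + 61*((-6 - 1*(-5))/(-37)))/((((-6 - 1*(-5))/(-37)))*(-2 + (-6 - 1*(-5))/(-37))) - 1*3952 = (-30 + ((-6 + 5)*(-1/37))**3 - 32*(-6 + 5)**2/1369 + 61*((-6 + 5)*(-1/37)))/((((-6 + 5)*(-1/37)))*(-2 + (-6 + 5)*(-1/37))) - 3952 = (-30 + (-1*(-1/37))**3 - 32*(-1*(-1/37))**2 + 61*(-1*(-1/37)))/(((-1*(-1/37)))*(-2 - 1*(-1/37))) - 3952 = (-30 + (1/37)**3 - 32*(1/37)**2 + 61*(1/37))/((1/37)*(-2 + 1/37)) - 3952 = 37*(-30 + 1/50653 - 32*1/1369 + 61/37)/(-73/37) - 3952 = 37*(-37/73)*(-30 + 1/50653 - 32/1369 + 61/37) - 3952 = 37*(-37/73)*(-1437264/50653) - 3952 = 1437264/2701 - 3952 = -9237088/2701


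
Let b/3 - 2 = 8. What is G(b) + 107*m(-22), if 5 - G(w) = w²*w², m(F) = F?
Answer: -812349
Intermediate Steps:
b = 30 (b = 6 + 3*8 = 6 + 24 = 30)
G(w) = 5 - w⁴ (G(w) = 5 - w²*w² = 5 - w⁴)
G(b) + 107*m(-22) = (5 - 1*30⁴) + 107*(-22) = (5 - 1*810000) - 2354 = (5 - 810000) - 2354 = -809995 - 2354 = -812349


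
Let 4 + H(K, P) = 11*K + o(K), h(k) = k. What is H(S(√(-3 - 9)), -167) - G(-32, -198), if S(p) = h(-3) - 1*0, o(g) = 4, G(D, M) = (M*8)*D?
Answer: -50721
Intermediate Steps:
G(D, M) = 8*D*M (G(D, M) = (8*M)*D = 8*D*M)
S(p) = -3 (S(p) = -3 - 1*0 = -3 + 0 = -3)
H(K, P) = 11*K (H(K, P) = -4 + (11*K + 4) = -4 + (4 + 11*K) = 11*K)
H(S(√(-3 - 9)), -167) - G(-32, -198) = 11*(-3) - 8*(-32)*(-198) = -33 - 1*50688 = -33 - 50688 = -50721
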